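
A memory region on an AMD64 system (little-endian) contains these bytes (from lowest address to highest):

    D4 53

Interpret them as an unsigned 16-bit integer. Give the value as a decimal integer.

21460

In little-endian order the low byte comes first in memory.
Reassemble most-significant byte first: 53 D4 → 0x53D4.
0x53D4 = 21460.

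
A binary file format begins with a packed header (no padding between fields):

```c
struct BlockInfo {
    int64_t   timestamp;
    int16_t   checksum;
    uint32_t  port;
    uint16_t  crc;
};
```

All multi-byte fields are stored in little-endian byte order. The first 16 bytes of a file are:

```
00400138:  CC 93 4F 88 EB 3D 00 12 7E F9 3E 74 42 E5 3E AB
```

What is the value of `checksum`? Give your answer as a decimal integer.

-1666

`checksum` follows `timestamp` (8 bytes), so it starts at byte offset 8 and occupies 2 bytes.
Bytes at offsets 8..9: 7E F9.
Little-endian: lowest address holds the least-significant byte.
Reassemble most-significant byte first: F9 7E → 0xF97E.
Top bit is set, so as a signed 16-bit value this is 0xF97E − 2^16 = -1666.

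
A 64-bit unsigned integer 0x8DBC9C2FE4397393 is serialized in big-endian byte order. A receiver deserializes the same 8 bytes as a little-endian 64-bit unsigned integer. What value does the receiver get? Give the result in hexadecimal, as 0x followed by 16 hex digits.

0x937339E42F9CBC8D

Stored big-endian, the bytes at ascending addresses are 8D BC 9C 2F E4 39 73 93.
Read back as little-endian, the first byte is least significant, giving 0x937339E42F9CBC8D.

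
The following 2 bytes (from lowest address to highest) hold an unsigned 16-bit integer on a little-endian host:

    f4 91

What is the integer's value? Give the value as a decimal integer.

37364

Little-endian: lowest address holds the least-significant byte.
Reassemble most-significant byte first: 91 F4 → 0x91F4.
0x91F4 = 37364.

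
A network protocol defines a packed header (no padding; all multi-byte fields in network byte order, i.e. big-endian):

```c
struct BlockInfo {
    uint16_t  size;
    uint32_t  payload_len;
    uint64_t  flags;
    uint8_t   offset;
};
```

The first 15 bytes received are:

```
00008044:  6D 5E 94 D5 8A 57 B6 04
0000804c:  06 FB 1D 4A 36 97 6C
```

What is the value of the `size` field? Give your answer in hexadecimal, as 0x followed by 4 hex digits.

0x6D5E

`size` is the first field, at byte offset 0, occupying 2 bytes.
Bytes at offsets 0..1: 6D 5E.
Big-endian: lowest address holds the most-significant byte.
The bytes are already most-significant first: 0x6D5E.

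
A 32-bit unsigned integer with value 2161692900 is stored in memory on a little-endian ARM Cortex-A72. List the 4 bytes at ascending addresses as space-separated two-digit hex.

E4 D0 D8 80

2161692900 in hexadecimal, padded to 32 bits, is 0x80D8D0E4.
Split into bytes (most-significant first): 80 D8 D0 E4.
Little-endian stores the least-significant byte at the lowest address.
So at ascending addresses the bytes are E4 D0 D8 80.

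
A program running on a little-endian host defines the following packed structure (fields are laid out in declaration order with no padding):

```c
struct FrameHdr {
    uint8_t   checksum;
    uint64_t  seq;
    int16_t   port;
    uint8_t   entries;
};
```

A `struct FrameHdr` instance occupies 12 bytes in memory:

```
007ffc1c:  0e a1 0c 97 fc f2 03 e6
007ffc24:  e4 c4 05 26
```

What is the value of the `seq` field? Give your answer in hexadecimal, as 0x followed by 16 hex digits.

0xE4E603F2FC970CA1

`seq` follows `checksum` (1 byte), so it starts at byte offset 1 and occupies 8 bytes.
Bytes at offsets 1..8: A1 0C 97 FC F2 03 E6 E4.
In little-endian order the low byte comes first in memory.
Reassemble most-significant byte first: E4 E6 03 F2 FC 97 0C A1 → 0xE4E603F2FC970CA1.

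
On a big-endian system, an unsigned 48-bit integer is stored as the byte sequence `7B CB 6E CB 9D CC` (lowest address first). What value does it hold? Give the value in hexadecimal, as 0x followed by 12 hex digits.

In big-endian order the high byte comes first in memory.
The bytes are already most-significant first: 0x7BCB6ECB9DCC.

0x7BCB6ECB9DCC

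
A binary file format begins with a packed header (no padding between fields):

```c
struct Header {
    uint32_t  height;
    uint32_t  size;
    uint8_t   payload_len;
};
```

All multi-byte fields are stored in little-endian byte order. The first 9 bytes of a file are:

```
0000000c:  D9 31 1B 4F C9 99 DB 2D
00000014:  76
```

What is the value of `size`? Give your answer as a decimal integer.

769366473

`size` follows `height` (4 bytes), so it starts at byte offset 4 and occupies 4 bytes.
Bytes at offsets 4..7: C9 99 DB 2D.
In little-endian order the low byte comes first in memory.
Reassemble most-significant byte first: 2D DB 99 C9 → 0x2DDB99C9.
0x2DDB99C9 = 769366473.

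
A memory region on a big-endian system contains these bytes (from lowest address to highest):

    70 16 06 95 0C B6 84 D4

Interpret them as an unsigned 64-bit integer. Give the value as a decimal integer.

8076650218968745172

Big-endian: lowest address holds the most-significant byte.
The bytes are already most-significant first: 0x701606950CB684D4.
0x701606950CB684D4 = 8076650218968745172.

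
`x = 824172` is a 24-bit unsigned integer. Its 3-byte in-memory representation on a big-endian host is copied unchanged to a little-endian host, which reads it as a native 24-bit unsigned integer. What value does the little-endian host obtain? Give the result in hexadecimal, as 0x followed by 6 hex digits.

0x6C930C

824172 in 24-bit hexadecimal is 0x0C936C.
Stored big-endian, the bytes at ascending addresses are 0C 93 6C.
Read back as little-endian, the first byte is least significant, giving 0x6C930C.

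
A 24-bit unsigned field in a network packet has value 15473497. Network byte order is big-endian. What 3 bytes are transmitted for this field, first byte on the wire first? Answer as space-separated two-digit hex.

EC 1B 59

15473497 in hexadecimal, padded to 24 bits, is 0xEC1B59.
Split into bytes (most-significant first): EC 1B 59.
Big-endian stores the most-significant byte at the lowest address.
So the memory order matches the most-significant-first order: EC 1B 59.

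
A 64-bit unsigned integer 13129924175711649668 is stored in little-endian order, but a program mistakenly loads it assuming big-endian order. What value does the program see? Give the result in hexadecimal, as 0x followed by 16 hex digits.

0x843F1BF578DC36B6

13129924175711649668 in 64-bit hexadecimal is 0xB636DC78F51B3F84.
Stored little-endian, the bytes at ascending addresses are 84 3F 1B F5 78 DC 36 B6.
Read back as big-endian, the last byte is least significant, giving 0x843F1BF578DC36B6.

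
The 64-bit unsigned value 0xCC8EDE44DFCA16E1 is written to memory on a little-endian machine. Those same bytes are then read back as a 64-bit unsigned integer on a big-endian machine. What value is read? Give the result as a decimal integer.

16219374168303374028

Stored little-endian, the bytes at ascending addresses are E1 16 CA DF 44 DE 8E CC.
Read back as big-endian, the last byte is least significant, giving 0xE116CADF44DE8ECC.
0xE116CADF44DE8ECC = 16219374168303374028.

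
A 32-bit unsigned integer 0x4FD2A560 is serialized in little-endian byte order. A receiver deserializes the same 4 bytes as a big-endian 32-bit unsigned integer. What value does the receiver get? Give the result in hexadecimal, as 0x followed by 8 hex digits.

Stored little-endian, the bytes at ascending addresses are 60 A5 D2 4F.
Read back as big-endian, the last byte is least significant, giving 0x60A5D24F.

0x60A5D24F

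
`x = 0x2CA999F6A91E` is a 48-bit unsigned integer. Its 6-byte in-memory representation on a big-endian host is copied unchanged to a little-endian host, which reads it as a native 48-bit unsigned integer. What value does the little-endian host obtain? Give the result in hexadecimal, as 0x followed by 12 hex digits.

0x1EA9F699A92C

Stored big-endian, the bytes at ascending addresses are 2C A9 99 F6 A9 1E.
Read back as little-endian, the first byte is least significant, giving 0x1EA9F699A92C.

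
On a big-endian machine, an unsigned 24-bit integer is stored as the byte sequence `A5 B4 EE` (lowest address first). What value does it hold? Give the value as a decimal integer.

10859758

In big-endian order the high byte comes first in memory.
The bytes are already most-significant first: 0xA5B4EE.
0xA5B4EE = 10859758.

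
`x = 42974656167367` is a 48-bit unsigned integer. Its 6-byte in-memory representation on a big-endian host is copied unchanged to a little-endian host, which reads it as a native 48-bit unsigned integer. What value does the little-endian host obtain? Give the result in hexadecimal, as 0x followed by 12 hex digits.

0xC77D1DD11527

42974656167367 in 48-bit hexadecimal is 0x2715D11D7DC7.
Stored big-endian, the bytes at ascending addresses are 27 15 D1 1D 7D C7.
Read back as little-endian, the first byte is least significant, giving 0xC77D1DD11527.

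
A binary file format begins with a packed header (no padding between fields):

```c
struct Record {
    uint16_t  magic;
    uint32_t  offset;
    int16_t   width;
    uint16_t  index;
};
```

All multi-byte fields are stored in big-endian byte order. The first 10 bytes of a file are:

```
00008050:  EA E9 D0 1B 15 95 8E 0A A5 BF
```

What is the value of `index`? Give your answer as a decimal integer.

`index` follows `magic` (2 B), `offset` (4 B), `width` (2 B), so it starts at offset 2 + 4 + 2 = 8 and occupies 2 bytes.
Bytes at offsets 8..9: A5 BF.
Big-endian stores the most-significant byte at the lowest address.
The bytes are already most-significant first: 0xA5BF.
0xA5BF = 42431.

42431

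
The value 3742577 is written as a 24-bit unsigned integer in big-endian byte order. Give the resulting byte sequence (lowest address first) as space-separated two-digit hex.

39 1B 71

3742577 in hexadecimal, padded to 24 bits, is 0x391B71.
Split into bytes (most-significant first): 39 1B 71.
Big-endian: lowest address holds the most-significant byte.
So the memory order matches the most-significant-first order: 39 1B 71.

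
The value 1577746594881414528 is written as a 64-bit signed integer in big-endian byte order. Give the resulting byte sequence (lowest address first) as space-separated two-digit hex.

15 E5 48 2B 35 7D 25 80

1577746594881414528 in hexadecimal, padded to 64 bits, is 0x15E5482B357D2580.
Split into bytes (most-significant first): 15 E5 48 2B 35 7D 25 80.
In big-endian order the high byte comes first in memory.
So the memory order matches the most-significant-first order: 15 E5 48 2B 35 7D 25 80.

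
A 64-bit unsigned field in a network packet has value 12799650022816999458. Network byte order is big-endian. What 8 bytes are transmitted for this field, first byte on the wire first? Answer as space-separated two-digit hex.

12799650022816999458 in hexadecimal, padded to 64 bits, is 0xB1A17DE15B53E822.
Split into bytes (most-significant first): B1 A1 7D E1 5B 53 E8 22.
Big-endian stores the most-significant byte at the lowest address.
So the memory order matches the most-significant-first order: B1 A1 7D E1 5B 53 E8 22.

B1 A1 7D E1 5B 53 E8 22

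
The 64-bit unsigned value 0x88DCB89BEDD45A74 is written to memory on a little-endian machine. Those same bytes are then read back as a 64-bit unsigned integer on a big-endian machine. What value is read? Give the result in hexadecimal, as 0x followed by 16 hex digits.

Stored little-endian, the bytes at ascending addresses are 74 5A D4 ED 9B B8 DC 88.
Read back as big-endian, the last byte is least significant, giving 0x745AD4ED9BB8DC88.

0x745AD4ED9BB8DC88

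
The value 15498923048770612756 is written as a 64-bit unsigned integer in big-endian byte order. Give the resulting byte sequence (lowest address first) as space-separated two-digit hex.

D7 17 3C 65 63 16 2E 14

15498923048770612756 in hexadecimal, padded to 64 bits, is 0xD7173C6563162E14.
Split into bytes (most-significant first): D7 17 3C 65 63 16 2E 14.
Big-endian: lowest address holds the most-significant byte.
So the memory order matches the most-significant-first order: D7 17 3C 65 63 16 2E 14.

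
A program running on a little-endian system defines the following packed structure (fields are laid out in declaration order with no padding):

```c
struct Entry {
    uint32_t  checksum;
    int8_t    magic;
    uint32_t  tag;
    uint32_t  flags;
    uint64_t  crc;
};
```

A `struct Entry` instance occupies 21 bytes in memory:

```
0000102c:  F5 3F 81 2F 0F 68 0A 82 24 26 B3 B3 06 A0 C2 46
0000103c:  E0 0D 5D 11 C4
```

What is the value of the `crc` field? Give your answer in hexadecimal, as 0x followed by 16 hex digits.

`crc` follows `checksum` (4 B), `magic` (1 B), `tag` (4 B), `flags` (4 B), so it starts at offset 4 + 1 + 4 + 4 = 13 and occupies 8 bytes.
Bytes at offsets 13..20: A0 C2 46 E0 0D 5D 11 C4.
Little-endian: lowest address holds the least-significant byte.
Reassemble most-significant byte first: C4 11 5D 0D E0 46 C2 A0 → 0xC4115D0DE046C2A0.

0xC4115D0DE046C2A0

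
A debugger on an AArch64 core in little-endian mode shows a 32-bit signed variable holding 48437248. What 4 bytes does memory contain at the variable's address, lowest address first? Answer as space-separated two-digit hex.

00 18 E3 02

48437248 in hexadecimal, padded to 32 bits, is 0x02E31800.
Split into bytes (most-significant first): 02 E3 18 00.
In little-endian order the low byte comes first in memory.
So at ascending addresses the bytes are 00 18 E3 02.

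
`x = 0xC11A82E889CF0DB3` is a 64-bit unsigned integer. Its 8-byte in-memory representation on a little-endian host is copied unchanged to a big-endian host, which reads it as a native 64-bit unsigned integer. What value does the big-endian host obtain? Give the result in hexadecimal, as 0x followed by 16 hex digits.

Stored little-endian, the bytes at ascending addresses are B3 0D CF 89 E8 82 1A C1.
Read back as big-endian, the last byte is least significant, giving 0xB30DCF89E8821AC1.

0xB30DCF89E8821AC1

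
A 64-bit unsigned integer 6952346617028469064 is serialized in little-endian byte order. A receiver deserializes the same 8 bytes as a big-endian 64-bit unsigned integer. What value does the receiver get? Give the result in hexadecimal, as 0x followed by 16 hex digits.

0x48E15EBF69B27B60

6952346617028469064 in 64-bit hexadecimal is 0x607BB269BF5EE148.
Stored little-endian, the bytes at ascending addresses are 48 E1 5E BF 69 B2 7B 60.
Read back as big-endian, the last byte is least significant, giving 0x48E15EBF69B27B60.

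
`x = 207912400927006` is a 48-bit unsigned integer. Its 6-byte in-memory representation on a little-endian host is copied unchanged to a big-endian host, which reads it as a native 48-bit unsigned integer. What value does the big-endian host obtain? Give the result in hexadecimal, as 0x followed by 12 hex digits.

207912400927006 in 48-bit hexadecimal is 0xBD1860CD391E.
Stored little-endian, the bytes at ascending addresses are 1E 39 CD 60 18 BD.
Read back as big-endian, the last byte is least significant, giving 0x1E39CD6018BD.

0x1E39CD6018BD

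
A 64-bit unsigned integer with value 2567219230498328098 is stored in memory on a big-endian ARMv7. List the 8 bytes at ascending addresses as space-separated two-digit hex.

23 A0 98 49 D6 67 8E 22

2567219230498328098 in hexadecimal, padded to 64 bits, is 0x23A09849D6678E22.
Split into bytes (most-significant first): 23 A0 98 49 D6 67 8E 22.
In big-endian order the high byte comes first in memory.
So the memory order matches the most-significant-first order: 23 A0 98 49 D6 67 8E 22.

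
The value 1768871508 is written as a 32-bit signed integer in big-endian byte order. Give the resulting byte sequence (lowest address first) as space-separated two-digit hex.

1768871508 in hexadecimal, padded to 32 bits, is 0x696ED654.
Split into bytes (most-significant first): 69 6E D6 54.
Big-endian: lowest address holds the most-significant byte.
So the memory order matches the most-significant-first order: 69 6E D6 54.

69 6E D6 54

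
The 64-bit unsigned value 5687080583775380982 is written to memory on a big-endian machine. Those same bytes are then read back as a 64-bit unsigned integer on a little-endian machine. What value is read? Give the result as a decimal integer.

17790893997683764302

5687080583775380982 in 64-bit hexadecimal is 0x4EEC91A8D4F3E5F6.
Stored big-endian, the bytes at ascending addresses are 4E EC 91 A8 D4 F3 E5 F6.
Read back as little-endian, the first byte is least significant, giving 0xF6E5F3D4A891EC4E.
0xF6E5F3D4A891EC4E = 17790893997683764302.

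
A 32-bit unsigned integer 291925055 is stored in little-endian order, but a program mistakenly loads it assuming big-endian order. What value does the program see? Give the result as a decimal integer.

291925055 in 32-bit hexadecimal is 0x11666C3F.
Stored little-endian, the bytes at ascending addresses are 3F 6C 66 11.
Read back as big-endian, the last byte is least significant, giving 0x3F6C6611.
0x3F6C6611 = 1064068625.

1064068625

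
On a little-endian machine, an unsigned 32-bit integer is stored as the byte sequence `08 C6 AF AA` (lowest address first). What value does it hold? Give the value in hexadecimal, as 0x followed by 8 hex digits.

Little-endian: lowest address holds the least-significant byte.
Reassemble most-significant byte first: AA AF C6 08 → 0xAAAFC608.

0xAAAFC608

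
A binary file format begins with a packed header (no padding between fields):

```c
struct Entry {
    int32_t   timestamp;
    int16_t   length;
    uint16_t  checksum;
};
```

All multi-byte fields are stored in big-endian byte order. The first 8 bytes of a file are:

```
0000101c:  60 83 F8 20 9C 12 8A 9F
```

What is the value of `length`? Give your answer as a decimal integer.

`length` follows `timestamp` (4 bytes), so it starts at byte offset 4 and occupies 2 bytes.
Bytes at offsets 4..5: 9C 12.
Big-endian: lowest address holds the most-significant byte.
The bytes are already most-significant first: 0x9C12.
Top bit is set, so as a signed 16-bit value this is 0x9C12 − 2^16 = -25582.

-25582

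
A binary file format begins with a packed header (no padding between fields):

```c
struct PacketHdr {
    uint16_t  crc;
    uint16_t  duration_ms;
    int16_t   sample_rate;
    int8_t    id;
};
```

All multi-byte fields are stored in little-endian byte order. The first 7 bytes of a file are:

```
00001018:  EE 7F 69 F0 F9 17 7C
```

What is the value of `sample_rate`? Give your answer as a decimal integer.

`sample_rate` follows `crc` (2 B), `duration_ms` (2 B), so it starts at offset 2 + 2 = 4 and occupies 2 bytes.
Bytes at offsets 4..5: F9 17.
Little-endian stores the least-significant byte at the lowest address.
Reassemble most-significant byte first: 17 F9 → 0x17F9.
0x17F9 = 6137.

6137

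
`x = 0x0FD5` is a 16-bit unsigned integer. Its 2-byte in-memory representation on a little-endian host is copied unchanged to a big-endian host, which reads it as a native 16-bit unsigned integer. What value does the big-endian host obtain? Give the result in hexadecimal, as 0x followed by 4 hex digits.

0xD50F

Stored little-endian, the bytes at ascending addresses are D5 0F.
Read back as big-endian, the last byte is least significant, giving 0xD50F.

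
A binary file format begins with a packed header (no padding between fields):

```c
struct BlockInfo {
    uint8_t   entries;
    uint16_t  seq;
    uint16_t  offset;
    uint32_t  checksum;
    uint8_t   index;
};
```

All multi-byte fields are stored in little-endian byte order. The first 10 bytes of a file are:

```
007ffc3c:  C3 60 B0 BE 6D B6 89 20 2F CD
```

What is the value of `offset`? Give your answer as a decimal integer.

28094

`offset` follows `entries` (1 B), `seq` (2 B), so it starts at offset 1 + 2 = 3 and occupies 2 bytes.
Bytes at offsets 3..4: BE 6D.
In little-endian order the low byte comes first in memory.
Reassemble most-significant byte first: 6D BE → 0x6DBE.
0x6DBE = 28094.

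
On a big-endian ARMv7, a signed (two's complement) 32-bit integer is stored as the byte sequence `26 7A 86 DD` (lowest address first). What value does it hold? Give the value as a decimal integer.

645564125

In big-endian order the high byte comes first in memory.
The bytes are already most-significant first: 0x267A86DD.
0x267A86DD = 645564125.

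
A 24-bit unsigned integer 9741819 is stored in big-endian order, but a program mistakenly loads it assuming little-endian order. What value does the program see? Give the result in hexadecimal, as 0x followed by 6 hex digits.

0xFBA594

9741819 in 24-bit hexadecimal is 0x94A5FB.
Stored big-endian, the bytes at ascending addresses are 94 A5 FB.
Read back as little-endian, the first byte is least significant, giving 0xFBA594.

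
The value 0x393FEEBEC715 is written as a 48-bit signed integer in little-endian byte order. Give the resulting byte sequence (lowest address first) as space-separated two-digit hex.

15 C7 BE EE 3F 39

Split into bytes (most-significant first): 39 3F EE BE C7 15.
Little-endian: lowest address holds the least-significant byte.
So at ascending addresses the bytes are 15 C7 BE EE 3F 39.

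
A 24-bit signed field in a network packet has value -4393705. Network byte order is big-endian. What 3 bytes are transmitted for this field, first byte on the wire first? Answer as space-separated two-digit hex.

BC F5 17

Two's complement of -4393705 in 24 bits: 4393705 = 0x430AE9; invert → 0xBCF516; add 1 → 0xBCF517.
Split into bytes (most-significant first): BC F5 17.
In big-endian order the high byte comes first in memory.
So the memory order matches the most-significant-first order: BC F5 17.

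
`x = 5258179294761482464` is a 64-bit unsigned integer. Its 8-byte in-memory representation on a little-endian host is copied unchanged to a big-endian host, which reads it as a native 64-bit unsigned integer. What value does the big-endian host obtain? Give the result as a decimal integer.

16174839299971151944

5258179294761482464 in 64-bit hexadecimal is 0x48F8CE35A59278E0.
Stored little-endian, the bytes at ascending addresses are E0 78 92 A5 35 CE F8 48.
Read back as big-endian, the last byte is least significant, giving 0xE07892A535CEF848.
0xE07892A535CEF848 = 16174839299971151944.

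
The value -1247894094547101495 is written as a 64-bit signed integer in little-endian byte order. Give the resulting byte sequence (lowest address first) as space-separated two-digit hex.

C9 58 36 C1 EE 96 AE EE

Two's complement of -1247894094547101495 in 64 bits: 1247894094547101495 = 0x115169113EC9A737; invert → 0xEEAE96EEC13658C8; add 1 → 0xEEAE96EEC13658C9.
Split into bytes (most-significant first): EE AE 96 EE C1 36 58 C9.
Little-endian stores the least-significant byte at the lowest address.
So at ascending addresses the bytes are C9 58 36 C1 EE 96 AE EE.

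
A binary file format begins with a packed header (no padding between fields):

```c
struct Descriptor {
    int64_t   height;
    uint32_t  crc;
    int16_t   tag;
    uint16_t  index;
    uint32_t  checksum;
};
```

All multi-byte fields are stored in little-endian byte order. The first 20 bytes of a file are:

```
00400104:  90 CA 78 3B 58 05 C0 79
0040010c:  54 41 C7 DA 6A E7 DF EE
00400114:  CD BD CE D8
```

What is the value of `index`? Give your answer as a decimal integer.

61151

`index` follows `height` (8 B), `crc` (4 B), `tag` (2 B), so it starts at offset 8 + 4 + 2 = 14 and occupies 2 bytes.
Bytes at offsets 14..15: DF EE.
In little-endian order the low byte comes first in memory.
Reassemble most-significant byte first: EE DF → 0xEEDF.
0xEEDF = 61151.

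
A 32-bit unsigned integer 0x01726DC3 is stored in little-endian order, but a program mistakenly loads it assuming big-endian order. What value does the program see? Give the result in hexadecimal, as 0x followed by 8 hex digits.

0xC36D7201

Stored little-endian, the bytes at ascending addresses are C3 6D 72 01.
Read back as big-endian, the last byte is least significant, giving 0xC36D7201.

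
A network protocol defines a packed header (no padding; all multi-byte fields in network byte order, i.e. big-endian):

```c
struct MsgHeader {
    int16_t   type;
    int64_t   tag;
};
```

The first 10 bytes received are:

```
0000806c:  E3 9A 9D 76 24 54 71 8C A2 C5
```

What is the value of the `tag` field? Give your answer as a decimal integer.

`tag` follows `type` (2 bytes), so it starts at byte offset 2 and occupies 8 bytes.
Bytes at offsets 2..9: 9D 76 24 54 71 8C A2 C5.
In big-endian order the high byte comes first in memory.
The bytes are already most-significant first: 0x9D762454718CA2C5.
Top bit is set, so as a signed 64-bit value this is 0x9D762454718CA2C5 − 2^64 = -7100447817402113339.

-7100447817402113339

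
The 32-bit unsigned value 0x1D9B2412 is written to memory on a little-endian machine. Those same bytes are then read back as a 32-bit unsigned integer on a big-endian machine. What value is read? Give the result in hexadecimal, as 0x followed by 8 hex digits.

Stored little-endian, the bytes at ascending addresses are 12 24 9B 1D.
Read back as big-endian, the last byte is least significant, giving 0x12249B1D.

0x12249B1D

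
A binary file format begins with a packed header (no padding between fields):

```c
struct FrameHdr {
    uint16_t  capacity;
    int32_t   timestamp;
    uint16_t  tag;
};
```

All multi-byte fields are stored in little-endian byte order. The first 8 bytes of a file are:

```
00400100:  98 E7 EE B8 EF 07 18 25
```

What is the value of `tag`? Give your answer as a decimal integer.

9496

`tag` follows `capacity` (2 B), `timestamp` (4 B), so it starts at offset 2 + 4 = 6 and occupies 2 bytes.
Bytes at offsets 6..7: 18 25.
In little-endian order the low byte comes first in memory.
Reassemble most-significant byte first: 25 18 → 0x2518.
0x2518 = 9496.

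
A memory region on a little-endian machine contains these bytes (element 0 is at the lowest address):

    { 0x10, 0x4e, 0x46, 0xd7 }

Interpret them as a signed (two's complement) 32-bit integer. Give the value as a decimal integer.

Little-endian stores the least-significant byte at the lowest address.
Reassemble most-significant byte first: D7 46 4E 10 → 0xD7464E10.
Top bit is set, so as a signed 32-bit value this is 0xD7464E10 − 2^32 = -683258352.

-683258352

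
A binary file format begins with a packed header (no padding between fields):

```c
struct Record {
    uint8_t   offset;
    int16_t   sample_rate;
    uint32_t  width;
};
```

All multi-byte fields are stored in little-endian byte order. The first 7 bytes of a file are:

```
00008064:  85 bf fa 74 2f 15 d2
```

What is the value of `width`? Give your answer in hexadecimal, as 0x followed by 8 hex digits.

0xD2152F74

`width` follows `offset` (1 B), `sample_rate` (2 B), so it starts at offset 1 + 2 = 3 and occupies 4 bytes.
Bytes at offsets 3..6: 74 2F 15 D2.
Little-endian stores the least-significant byte at the lowest address.
Reassemble most-significant byte first: D2 15 2F 74 → 0xD2152F74.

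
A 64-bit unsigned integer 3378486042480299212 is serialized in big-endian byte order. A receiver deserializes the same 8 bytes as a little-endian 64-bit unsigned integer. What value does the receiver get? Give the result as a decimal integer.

3378486042480299212 in 64-bit hexadecimal is 0x2EE2CB27D8A74CCC.
Stored big-endian, the bytes at ascending addresses are 2E E2 CB 27 D8 A7 4C CC.
Read back as little-endian, the first byte is least significant, giving 0xCC4CA7D827CBE22E.
0xCC4CA7D827CBE22E = 14721325828789756462.

14721325828789756462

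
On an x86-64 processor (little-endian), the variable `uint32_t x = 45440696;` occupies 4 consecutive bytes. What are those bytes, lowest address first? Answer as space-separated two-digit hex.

B8 5E B5 02

45440696 in hexadecimal, padded to 32 bits, is 0x02B55EB8.
Split into bytes (most-significant first): 02 B5 5E B8.
Little-endian stores the least-significant byte at the lowest address.
So at ascending addresses the bytes are B8 5E B5 02.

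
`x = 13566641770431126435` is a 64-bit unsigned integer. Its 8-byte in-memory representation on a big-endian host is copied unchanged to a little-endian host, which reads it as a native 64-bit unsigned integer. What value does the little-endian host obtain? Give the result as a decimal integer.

11753135682080753340

13566641770431126435 in 64-bit hexadecimal is 0xBC4664CFA1861BA3.
Stored big-endian, the bytes at ascending addresses are BC 46 64 CF A1 86 1B A3.
Read back as little-endian, the first byte is least significant, giving 0xA31B86A1CF6446BC.
0xA31B86A1CF6446BC = 11753135682080753340.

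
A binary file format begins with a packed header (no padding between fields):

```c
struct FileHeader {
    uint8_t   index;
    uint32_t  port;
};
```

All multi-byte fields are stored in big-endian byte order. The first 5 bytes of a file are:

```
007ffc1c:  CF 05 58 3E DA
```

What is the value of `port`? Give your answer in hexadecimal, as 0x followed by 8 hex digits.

`port` follows `index` (1 byte), so it starts at byte offset 1 and occupies 4 bytes.
Bytes at offsets 1..4: 05 58 3E DA.
In big-endian order the high byte comes first in memory.
The bytes are already most-significant first: 0x05583EDA.

0x05583EDA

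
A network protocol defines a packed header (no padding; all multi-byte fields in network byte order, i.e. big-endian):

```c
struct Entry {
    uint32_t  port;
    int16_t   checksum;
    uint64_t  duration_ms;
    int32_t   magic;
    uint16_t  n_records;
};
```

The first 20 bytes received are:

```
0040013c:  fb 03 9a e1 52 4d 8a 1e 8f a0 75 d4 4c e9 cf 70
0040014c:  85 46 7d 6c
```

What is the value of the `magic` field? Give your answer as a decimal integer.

-814709434

`magic` follows `port` (4 B), `checksum` (2 B), `duration_ms` (8 B), so it starts at offset 4 + 2 + 8 = 14 and occupies 4 bytes.
Bytes at offsets 14..17: CF 70 85 46.
In big-endian order the high byte comes first in memory.
The bytes are already most-significant first: 0xCF708546.
Top bit is set, so as a signed 32-bit value this is 0xCF708546 − 2^32 = -814709434.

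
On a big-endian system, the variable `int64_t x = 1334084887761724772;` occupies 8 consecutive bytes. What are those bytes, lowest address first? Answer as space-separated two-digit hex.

12 83 9F 23 1B 41 25 64

1334084887761724772 in hexadecimal, padded to 64 bits, is 0x12839F231B412564.
Split into bytes (most-significant first): 12 83 9F 23 1B 41 25 64.
Big-endian stores the most-significant byte at the lowest address.
So the memory order matches the most-significant-first order: 12 83 9F 23 1B 41 25 64.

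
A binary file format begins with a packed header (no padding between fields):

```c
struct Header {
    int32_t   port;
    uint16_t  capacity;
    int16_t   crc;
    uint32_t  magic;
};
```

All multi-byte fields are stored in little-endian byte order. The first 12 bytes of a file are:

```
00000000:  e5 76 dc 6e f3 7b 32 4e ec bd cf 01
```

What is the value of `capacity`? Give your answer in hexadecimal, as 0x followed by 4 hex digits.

0x7BF3

`capacity` follows `port` (4 bytes), so it starts at byte offset 4 and occupies 2 bytes.
Bytes at offsets 4..5: F3 7B.
In little-endian order the low byte comes first in memory.
Reassemble most-significant byte first: 7B F3 → 0x7BF3.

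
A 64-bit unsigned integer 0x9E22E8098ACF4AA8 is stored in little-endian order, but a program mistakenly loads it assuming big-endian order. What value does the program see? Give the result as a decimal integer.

Stored little-endian, the bytes at ascending addresses are A8 4A CF 8A 09 E8 22 9E.
Read back as big-endian, the last byte is least significant, giving 0xA84ACF8A09E8229E.
0xA84ACF8A09E8229E = 12126733138427126430.

12126733138427126430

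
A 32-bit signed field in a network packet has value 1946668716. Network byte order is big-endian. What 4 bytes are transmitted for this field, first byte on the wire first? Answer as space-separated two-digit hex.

74 07 CE AC

1946668716 in hexadecimal, padded to 32 bits, is 0x7407CEAC.
Split into bytes (most-significant first): 74 07 CE AC.
Big-endian stores the most-significant byte at the lowest address.
So the memory order matches the most-significant-first order: 74 07 CE AC.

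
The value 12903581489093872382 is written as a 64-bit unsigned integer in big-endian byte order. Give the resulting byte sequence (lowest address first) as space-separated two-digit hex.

B3 12 BA FF 8B BF 0A FE

12903581489093872382 in hexadecimal, padded to 64 bits, is 0xB312BAFF8BBF0AFE.
Split into bytes (most-significant first): B3 12 BA FF 8B BF 0A FE.
Big-endian stores the most-significant byte at the lowest address.
So the memory order matches the most-significant-first order: B3 12 BA FF 8B BF 0A FE.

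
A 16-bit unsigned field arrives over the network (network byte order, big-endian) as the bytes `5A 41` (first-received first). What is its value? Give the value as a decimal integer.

23105

Big-endian stores the most-significant byte at the lowest address.
The bytes are already most-significant first: 0x5A41.
0x5A41 = 23105.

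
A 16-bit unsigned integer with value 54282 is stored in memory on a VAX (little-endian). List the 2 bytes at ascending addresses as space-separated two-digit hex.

54282 in hexadecimal, padded to 16 bits, is 0xD40A.
Split into bytes (most-significant first): D4 0A.
Little-endian stores the least-significant byte at the lowest address.
So at ascending addresses the bytes are 0A D4.

0A D4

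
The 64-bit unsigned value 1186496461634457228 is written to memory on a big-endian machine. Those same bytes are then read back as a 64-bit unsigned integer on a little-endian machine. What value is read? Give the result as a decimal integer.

1186496461634457228 in 64-bit hexadecimal is 0x1077483EDAFACE8C.
Stored big-endian, the bytes at ascending addresses are 10 77 48 3E DA FA CE 8C.
Read back as little-endian, the first byte is least significant, giving 0x8CCEFADA3E487710.
0x8CCEFADA3E487710 = 10146322825767057168.

10146322825767057168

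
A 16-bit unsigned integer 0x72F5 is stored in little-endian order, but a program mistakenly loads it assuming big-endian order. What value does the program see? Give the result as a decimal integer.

62834

Stored little-endian, the bytes at ascending addresses are F5 72.
Read back as big-endian, the last byte is least significant, giving 0xF572.
0xF572 = 62834.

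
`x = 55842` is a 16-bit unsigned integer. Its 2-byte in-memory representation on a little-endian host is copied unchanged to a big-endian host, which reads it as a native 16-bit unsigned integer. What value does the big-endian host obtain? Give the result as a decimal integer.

55842 in 16-bit hexadecimal is 0xDA22.
Stored little-endian, the bytes at ascending addresses are 22 DA.
Read back as big-endian, the last byte is least significant, giving 0x22DA.
0x22DA = 8922.

8922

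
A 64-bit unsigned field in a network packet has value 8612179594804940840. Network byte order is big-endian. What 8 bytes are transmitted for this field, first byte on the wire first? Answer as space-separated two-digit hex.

77 84 9B B6 52 37 50 28

8612179594804940840 in hexadecimal, padded to 64 bits, is 0x77849BB652375028.
Split into bytes (most-significant first): 77 84 9B B6 52 37 50 28.
Big-endian: lowest address holds the most-significant byte.
So the memory order matches the most-significant-first order: 77 84 9B B6 52 37 50 28.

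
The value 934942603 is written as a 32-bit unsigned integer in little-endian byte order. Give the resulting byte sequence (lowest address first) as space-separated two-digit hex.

934942603 in hexadecimal, padded to 32 bits, is 0x37BA178B.
Split into bytes (most-significant first): 37 BA 17 8B.
In little-endian order the low byte comes first in memory.
So at ascending addresses the bytes are 8B 17 BA 37.

8B 17 BA 37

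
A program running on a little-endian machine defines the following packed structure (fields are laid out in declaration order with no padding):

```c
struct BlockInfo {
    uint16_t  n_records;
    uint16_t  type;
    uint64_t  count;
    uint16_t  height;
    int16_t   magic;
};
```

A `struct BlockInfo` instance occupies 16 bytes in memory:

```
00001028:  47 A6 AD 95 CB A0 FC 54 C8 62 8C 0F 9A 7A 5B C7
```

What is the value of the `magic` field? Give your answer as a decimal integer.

`magic` follows `n_records` (2 B), `type` (2 B), `count` (8 B), `height` (2 B), so it starts at offset 2 + 2 + 8 + 2 = 14 and occupies 2 bytes.
Bytes at offsets 14..15: 5B C7.
In little-endian order the low byte comes first in memory.
Reassemble most-significant byte first: C7 5B → 0xC75B.
Top bit is set, so as a signed 16-bit value this is 0xC75B − 2^16 = -14501.

-14501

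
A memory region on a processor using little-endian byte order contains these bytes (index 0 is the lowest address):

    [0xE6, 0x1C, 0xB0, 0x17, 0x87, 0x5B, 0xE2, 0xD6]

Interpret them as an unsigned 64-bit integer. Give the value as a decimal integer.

In little-endian order the low byte comes first in memory.
Reassemble most-significant byte first: D6 E2 5B 87 17 B0 1C E6 → 0xD6E25B8717B01CE6.
0xD6E25B8717B01CE6 = 15484039104629316838.

15484039104629316838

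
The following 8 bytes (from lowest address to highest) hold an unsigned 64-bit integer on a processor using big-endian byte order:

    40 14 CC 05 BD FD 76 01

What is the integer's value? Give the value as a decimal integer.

4617539842996008449

Big-endian: lowest address holds the most-significant byte.
The bytes are already most-significant first: 0x4014CC05BDFD7601.
0x4014CC05BDFD7601 = 4617539842996008449.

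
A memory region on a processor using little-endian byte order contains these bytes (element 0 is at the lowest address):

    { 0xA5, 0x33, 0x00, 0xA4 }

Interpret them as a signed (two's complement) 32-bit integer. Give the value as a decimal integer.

-1543490651

In little-endian order the low byte comes first in memory.
Reassemble most-significant byte first: A4 00 33 A5 → 0xA40033A5.
Top bit is set, so as a signed 32-bit value this is 0xA40033A5 − 2^32 = -1543490651.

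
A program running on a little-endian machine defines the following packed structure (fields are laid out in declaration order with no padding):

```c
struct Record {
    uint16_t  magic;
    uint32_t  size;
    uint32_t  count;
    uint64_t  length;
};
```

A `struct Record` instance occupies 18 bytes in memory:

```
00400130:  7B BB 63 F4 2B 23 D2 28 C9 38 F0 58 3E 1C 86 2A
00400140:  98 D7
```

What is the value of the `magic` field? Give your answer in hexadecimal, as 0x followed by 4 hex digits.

`magic` is the first field, at byte offset 0, occupying 2 bytes.
Bytes at offsets 0..1: 7B BB.
Little-endian stores the least-significant byte at the lowest address.
Reassemble most-significant byte first: BB 7B → 0xBB7B.

0xBB7B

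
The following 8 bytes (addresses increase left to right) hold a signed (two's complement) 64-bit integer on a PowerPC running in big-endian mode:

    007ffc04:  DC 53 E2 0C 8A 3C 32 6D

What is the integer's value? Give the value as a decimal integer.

-2570462418811735443

Big-endian stores the most-significant byte at the lowest address.
The bytes are already most-significant first: 0xDC53E20C8A3C326D.
Top bit is set, so as a signed 64-bit value this is 0xDC53E20C8A3C326D − 2^64 = -2570462418811735443.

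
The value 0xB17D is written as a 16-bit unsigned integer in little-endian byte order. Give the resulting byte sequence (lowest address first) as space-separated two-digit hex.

7D B1

Split into bytes (most-significant first): B1 7D.
In little-endian order the low byte comes first in memory.
So at ascending addresses the bytes are 7D B1.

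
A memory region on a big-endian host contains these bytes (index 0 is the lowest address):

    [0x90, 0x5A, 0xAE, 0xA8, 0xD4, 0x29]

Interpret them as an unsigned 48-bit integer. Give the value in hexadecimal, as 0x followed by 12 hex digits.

0x905AAEA8D429

In big-endian order the high byte comes first in memory.
The bytes are already most-significant first: 0x905AAEA8D429.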